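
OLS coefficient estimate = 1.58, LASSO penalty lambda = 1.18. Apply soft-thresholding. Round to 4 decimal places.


|beta_OLS| = 1.58.
lambda = 1.18.
Since |beta| > lambda, coefficient = sign(beta)*(|beta| - lambda) = 0.4000.
Result = 0.4000.

0.4000


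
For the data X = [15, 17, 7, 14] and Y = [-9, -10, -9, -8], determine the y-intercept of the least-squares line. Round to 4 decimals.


First find the slope: b1 = -0.0529.
Means: xbar = 13.2500, ybar = -9.0000.
b0 = ybar - b1 * xbar = -9.0000 - -0.0529 * 13.2500 = -8.2996.

-8.2996


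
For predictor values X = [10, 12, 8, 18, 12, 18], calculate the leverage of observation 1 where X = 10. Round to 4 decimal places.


Mean of X: xbar = 13.0000.
SXX = 86.0000.
For X = 10: h = 1/6 + (10 - 13.0000)^2/86.0000 = 0.2713.

0.2713


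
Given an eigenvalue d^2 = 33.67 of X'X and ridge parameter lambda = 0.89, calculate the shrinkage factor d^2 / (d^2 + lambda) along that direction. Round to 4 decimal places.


Compute the denominator: 33.67 + 0.89 = 34.5600.
Shrinkage factor = 33.67 / 34.5600 = 0.9742.

0.9742


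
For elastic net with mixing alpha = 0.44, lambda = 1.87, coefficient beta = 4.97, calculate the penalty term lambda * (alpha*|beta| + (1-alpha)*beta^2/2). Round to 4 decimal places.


L1 component = 0.44 * |4.97| = 2.1868.
L2 component = 0.56 * 4.97^2 / 2 = 6.9163.
Penalty = 1.87 * (2.1868 + 6.9163) = 1.87 * 9.1031 = 17.0227.

17.0227


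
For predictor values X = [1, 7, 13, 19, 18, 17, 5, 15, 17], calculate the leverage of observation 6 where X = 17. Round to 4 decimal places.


n = 9, xbar = 12.4444.
SXX = sum((xi - xbar)^2) = 338.2222.
h = 1/9 + (17 - 12.4444)^2 / 338.2222 = 0.1725.

0.1725


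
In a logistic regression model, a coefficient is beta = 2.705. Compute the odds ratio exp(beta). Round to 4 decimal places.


The odds ratio is computed as:
OR = e^(2.705) = 14.9543.

14.9543


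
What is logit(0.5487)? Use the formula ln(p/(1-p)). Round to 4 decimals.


The odds are p/(1-p) = 0.5487 / 0.4513 = 1.2158.
logit(p) = ln(1.2158) = 0.1954.

0.1954


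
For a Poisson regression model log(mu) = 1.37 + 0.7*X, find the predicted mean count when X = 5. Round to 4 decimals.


eta = 1.37 + 0.7 * 5 = 4.8700.
mu = exp(4.8700) = 130.3209.

130.3209


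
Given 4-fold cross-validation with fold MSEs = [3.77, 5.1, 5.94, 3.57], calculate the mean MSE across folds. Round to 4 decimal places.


Add all fold MSEs: 18.3800.
Divide by k = 4: 18.3800/4 = 4.5950.

4.5950


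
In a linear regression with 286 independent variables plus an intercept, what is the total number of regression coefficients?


Including the intercept, the model has 286 predictor coefficients + 1 intercept.
Total = 287.

287


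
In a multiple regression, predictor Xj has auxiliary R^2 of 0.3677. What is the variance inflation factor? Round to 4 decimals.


VIF = 1 / (1 - 0.3677).
= 1 / 0.6323 = 1.5815.

1.5815


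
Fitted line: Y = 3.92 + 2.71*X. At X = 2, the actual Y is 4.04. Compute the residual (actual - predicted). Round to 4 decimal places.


Predicted = 3.92 + 2.71 * 2 = 9.3400.
Residual = 4.04 - 9.3400 = -5.3000.

-5.3000


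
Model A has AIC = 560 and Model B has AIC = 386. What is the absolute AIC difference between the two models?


|AIC_A - AIC_B| = |560 - 386| = 174.
Model B is preferred (lower AIC).

174


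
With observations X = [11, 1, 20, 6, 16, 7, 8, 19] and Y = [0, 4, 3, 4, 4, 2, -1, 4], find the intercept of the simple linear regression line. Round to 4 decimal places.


The slope is b1 = 0.0438.
Sample means are xbar = 11.0000 and ybar = 2.5000.
Intercept: b0 = 2.5000 - (0.0438)(11.0000) = 2.0188.

2.0188


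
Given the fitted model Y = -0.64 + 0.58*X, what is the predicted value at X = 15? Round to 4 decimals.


Plug X = 15 into Y = -0.64 + 0.58*X:
Y = -0.64 + 8.7000 = 8.0600.

8.0600


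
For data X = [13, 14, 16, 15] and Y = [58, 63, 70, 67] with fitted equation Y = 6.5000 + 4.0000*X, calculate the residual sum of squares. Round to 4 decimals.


For each point, residual = actual - predicted.
Residuals: [-0.5000, 0.5000, -0.5000, 0.5000].
Sum of squared residuals = 1.0000.

1.0000


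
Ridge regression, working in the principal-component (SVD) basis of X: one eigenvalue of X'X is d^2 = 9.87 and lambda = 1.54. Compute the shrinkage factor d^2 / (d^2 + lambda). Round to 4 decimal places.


d^2 + lambda = 9.87 + 1.54 = 11.4100.
Shrinkage factor = 9.87/11.4100 = 0.8650.

0.8650


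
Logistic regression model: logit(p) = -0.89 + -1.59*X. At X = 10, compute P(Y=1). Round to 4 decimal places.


Linear predictor: z = -0.89 + -1.59 * 10 = -16.7900.
P = 1/(1 + exp(16.7900)) = 1/(1 + 19579624.1642) = 0.0000.

0.0000


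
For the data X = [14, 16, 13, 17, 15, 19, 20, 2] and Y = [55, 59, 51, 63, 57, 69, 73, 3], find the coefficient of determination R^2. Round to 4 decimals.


Fit the OLS line: b0 = -2.4541, b1 = 3.8761.
SSres = 36.1560.
SStot = 3311.5000.
R^2 = 1 - 36.1560/3311.5000 = 0.9891.

0.9891


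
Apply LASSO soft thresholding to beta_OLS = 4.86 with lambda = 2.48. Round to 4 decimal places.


|beta_OLS| = 4.86.
lambda = 2.48.
Since |beta| > lambda, coefficient = sign(beta)*(|beta| - lambda) = 2.3800.
Result = 2.3800.

2.3800


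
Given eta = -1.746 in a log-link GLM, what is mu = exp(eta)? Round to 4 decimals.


Apply the inverse link:
mu = e^-1.746 = 0.1745.

0.1745


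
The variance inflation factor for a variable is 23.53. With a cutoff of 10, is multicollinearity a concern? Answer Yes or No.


The threshold is 10.
VIF = 23.53 is >= 10.
Multicollinearity indication: Yes.

Yes


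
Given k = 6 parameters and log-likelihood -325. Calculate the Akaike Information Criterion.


AIC = 2*6 - 2*(-325).
= 12 + 650 = 662.

662


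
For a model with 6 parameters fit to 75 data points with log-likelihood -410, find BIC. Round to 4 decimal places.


Compute k*ln(n) = 6*ln(75) = 6*4.317488 = 25.904928.
Then -2*loglik = 820.
BIC = 25.904928 + 820 = 845.904928, which rounds to 845.9049.

845.9049


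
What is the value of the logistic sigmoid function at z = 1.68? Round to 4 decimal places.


Compute exp(-1.6800) = 0.1864.
Sigmoid = 1 / (1 + 0.1864) = 1 / 1.1864 = 0.8429.

0.8429


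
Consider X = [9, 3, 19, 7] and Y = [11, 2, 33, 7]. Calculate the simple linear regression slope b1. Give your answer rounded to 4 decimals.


Calculate xbar = 9.5000, ybar = 13.2500.
S_xx = 139.0000, S_xy = 277.5000.
Using b1 = S_xy / S_xx = 277.5000 / 139.0000, we get b1 = 1.9964.

1.9964


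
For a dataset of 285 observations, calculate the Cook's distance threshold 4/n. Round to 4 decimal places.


Using the rule of thumb:
Threshold = 4 / 285 = 0.0140.

0.0140


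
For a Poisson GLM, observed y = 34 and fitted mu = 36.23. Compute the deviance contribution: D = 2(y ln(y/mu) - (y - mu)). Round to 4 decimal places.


y/mu = 34/36.23 = 0.938449 (approx.), and ln(34/36.23) = -0.063527.
y * ln(y/mu) = 34 * -0.063527 = -2.159918.
y - mu = -2.23.
D = 2 * (-2.159918 - -2.23) = 0.140164, which rounds to 0.1402.

0.1402


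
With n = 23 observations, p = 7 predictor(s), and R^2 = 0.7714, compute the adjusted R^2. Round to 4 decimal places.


Using the formula:
(1 - 0.7714) = 0.2286.
Multiply by 22/15: 0.2286 * 22 = 5.0292, then 5.0292 / 15 = 0.3353.
Adj R^2 = 1 - 0.3353 = 0.6647.

0.6647


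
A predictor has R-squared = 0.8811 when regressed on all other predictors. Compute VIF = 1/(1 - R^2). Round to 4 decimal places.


VIF = 1 / (1 - 0.8811).
= 1 / 0.1189 = 8.4104.

8.4104


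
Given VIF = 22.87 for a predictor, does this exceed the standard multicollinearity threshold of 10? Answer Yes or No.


Compare VIF = 22.87 to the threshold of 10.
22.87 >= 10, so the answer is Yes.

Yes


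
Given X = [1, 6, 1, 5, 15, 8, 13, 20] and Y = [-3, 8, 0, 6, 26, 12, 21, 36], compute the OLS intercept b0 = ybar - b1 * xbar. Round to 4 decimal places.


First find the slope: b1 = 1.9632.
Means: xbar = 8.6250, ybar = 13.2500.
b0 = ybar - b1 * xbar = 13.2500 - 1.9632 * 8.6250 = -3.6824.

-3.6824


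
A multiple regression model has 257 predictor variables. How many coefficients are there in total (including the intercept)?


Total coefficients = number of predictors + 1 (for the intercept).
= 257 + 1 = 258.

258


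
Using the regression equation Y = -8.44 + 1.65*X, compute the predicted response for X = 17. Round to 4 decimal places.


Predicted value:
Y = -8.44 + (1.65)(17) = -8.44 + 28.0500 = 19.6100.

19.6100


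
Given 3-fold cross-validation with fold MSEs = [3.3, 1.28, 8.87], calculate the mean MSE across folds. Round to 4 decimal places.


Total MSE across folds = 13.4500.
CV-MSE = 13.4500/3 = 4.4833.

4.4833


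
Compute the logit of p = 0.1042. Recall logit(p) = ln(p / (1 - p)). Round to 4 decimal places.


The odds are p/(1-p) = 0.1042 / 0.8958 = 0.1163.
logit(p) = ln(0.1163) = -2.1514.

-2.1514


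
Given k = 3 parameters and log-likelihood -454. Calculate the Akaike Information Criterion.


Compute:
2k = 2*3 = 6.
-2*loglik = -2*(-454) = 908.
AIC = 6 + 908 = 914.

914


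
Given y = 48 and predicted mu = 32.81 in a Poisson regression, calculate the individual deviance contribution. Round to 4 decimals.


First: ln(48/32.81) = 0.380468.
Then: 48 * 0.380468 = 18.262464.
y - mu = 48 - 32.81 = 15.19.
D = 2(18.262464 - 15.19) = 6.144928, which rounds to 6.1449.

6.1449


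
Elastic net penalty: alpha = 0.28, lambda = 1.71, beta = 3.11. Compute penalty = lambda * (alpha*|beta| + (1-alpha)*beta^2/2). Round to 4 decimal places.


L1 component = 0.28 * |3.11| = 0.8708.
L2 component = 0.72 * 3.11^2 / 2 = 3.4820.
Penalty = 1.71 * (0.8708 + 3.4820) = 1.71 * 4.3528 = 7.4432.

7.4432


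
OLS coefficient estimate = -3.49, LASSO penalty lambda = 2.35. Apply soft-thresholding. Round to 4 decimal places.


Check: |-3.49| = 3.49 vs lambda = 2.35.
Since |beta| > lambda, coefficient = sign(beta)*(|beta| - lambda) = -1.1400.
Soft-thresholded coefficient = -1.1400.

-1.1400


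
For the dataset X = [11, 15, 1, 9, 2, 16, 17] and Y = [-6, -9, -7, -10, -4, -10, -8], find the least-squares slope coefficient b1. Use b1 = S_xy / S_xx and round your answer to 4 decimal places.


The sample means are xbar = 10.1429 and ybar = -7.7143.
Compute S_xx = 256.8571 and S_xy = -54.2857.
Slope b1 = S_xy / S_xx = -54.2857 / 256.8571 = -0.2113.

-0.2113


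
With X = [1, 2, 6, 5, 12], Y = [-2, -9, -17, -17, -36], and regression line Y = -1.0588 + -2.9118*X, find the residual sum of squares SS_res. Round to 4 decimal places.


Predicted values from Y = -1.0588 + -2.9118*X.
Residuals: [1.9706, -2.1176, 1.5296, -1.3822, 0.0004].
SSres = 12.6176.

12.6176


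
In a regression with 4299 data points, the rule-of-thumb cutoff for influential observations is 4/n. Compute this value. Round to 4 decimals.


The threshold is 4/n.
4/4299 = 0.0009.

0.0009


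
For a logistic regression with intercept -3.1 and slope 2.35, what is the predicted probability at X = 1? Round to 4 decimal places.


Compute z = -3.1 + (2.35)(1) = -0.7500.
exp(-z) = 2.1170.
P = 1/(1 + 2.1170) = 0.3208.

0.3208


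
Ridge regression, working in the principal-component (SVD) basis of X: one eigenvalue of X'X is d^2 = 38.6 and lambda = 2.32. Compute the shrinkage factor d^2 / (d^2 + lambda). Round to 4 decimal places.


Compute the denominator: 38.6 + 2.32 = 40.9200.
Shrinkage factor = 38.6 / 40.9200 = 0.9433.

0.9433


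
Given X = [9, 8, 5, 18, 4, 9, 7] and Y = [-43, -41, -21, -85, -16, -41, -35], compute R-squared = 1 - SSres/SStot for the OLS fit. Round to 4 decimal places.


Fit the OLS line: b0 = 1.3636, b1 = -4.8591.
SSres = 29.2182.
SStot = 2997.4286.
R^2 = 1 - 29.2182/2997.4286 = 0.9903.

0.9903


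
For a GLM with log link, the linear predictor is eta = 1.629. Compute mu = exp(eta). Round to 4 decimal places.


The inverse log link gives:
mu = exp(1.629) = 5.0988.

5.0988


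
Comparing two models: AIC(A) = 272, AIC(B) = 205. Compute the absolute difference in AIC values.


|AIC_A - AIC_B| = |272 - 205| = 67.
Model B is preferred (lower AIC).

67


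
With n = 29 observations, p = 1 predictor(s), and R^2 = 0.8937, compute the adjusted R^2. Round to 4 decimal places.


Using the formula:
(1 - 0.8937) = 0.1063.
Multiply by 28/27: 0.1063 * 28 = 2.9764, then 2.9764 / 27 = 0.1102.
Adj R^2 = 1 - 0.1102 = 0.8898.

0.8898


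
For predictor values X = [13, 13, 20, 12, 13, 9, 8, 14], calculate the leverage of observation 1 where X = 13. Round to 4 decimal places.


Mean of X: xbar = 12.7500.
SXX = 91.5000.
For X = 13: h = 1/8 + (13 - 12.7500)^2/91.5000 = 0.1257.

0.1257


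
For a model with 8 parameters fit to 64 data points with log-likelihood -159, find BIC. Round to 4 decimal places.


Compute k*ln(n) = 8*ln(64) = 8*4.158883 = 33.271064.
Then -2*loglik = 318.
BIC = 33.271064 + 318 = 351.271064, which rounds to 351.2711.

351.2711


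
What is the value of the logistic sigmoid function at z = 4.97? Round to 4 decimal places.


First, exp(-4.9700) = 0.0069.
Then sigma(z) = 1/(1 + 0.0069) = 0.9931.

0.9931


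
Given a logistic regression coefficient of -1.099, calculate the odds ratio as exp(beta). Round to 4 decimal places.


Odds ratio = exp(beta) = exp(-1.099).
= 0.3332.

0.3332


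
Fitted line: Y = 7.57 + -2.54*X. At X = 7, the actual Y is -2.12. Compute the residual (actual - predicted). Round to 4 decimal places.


Predicted = 7.57 + -2.54 * 7 = -10.2100.
Residual = -2.12 - -10.2100 = 8.0900.

8.0900


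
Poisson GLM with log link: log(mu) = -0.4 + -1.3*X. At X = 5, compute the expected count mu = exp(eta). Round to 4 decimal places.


eta = -0.4 + -1.3 * 5 = -6.9000.
mu = exp(-6.9000) = 0.0010.

0.0010


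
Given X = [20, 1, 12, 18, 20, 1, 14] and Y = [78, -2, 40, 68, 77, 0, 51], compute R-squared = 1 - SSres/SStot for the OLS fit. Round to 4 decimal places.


Fit the OLS line: b0 = -5.9260, b1 = 4.1103.
SSres = 18.7369.
SStot = 6935.7143.
R^2 = 1 - 18.7369/6935.7143 = 0.9973.

0.9973


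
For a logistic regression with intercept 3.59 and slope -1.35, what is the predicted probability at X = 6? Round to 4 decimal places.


Linear predictor: z = 3.59 + -1.35 * 6 = -4.5100.
P = 1/(1 + exp(4.5100)) = 1/(1 + 90.9218) = 0.0109.

0.0109


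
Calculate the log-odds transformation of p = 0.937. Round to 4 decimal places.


The odds are p/(1-p) = 0.937 / 0.063 = 14.8730.
logit(p) = ln(14.8730) = 2.6995.

2.6995


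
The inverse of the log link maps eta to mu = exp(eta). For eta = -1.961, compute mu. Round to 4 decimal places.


mu = exp(eta) = exp(-1.961).
= 0.1407.

0.1407


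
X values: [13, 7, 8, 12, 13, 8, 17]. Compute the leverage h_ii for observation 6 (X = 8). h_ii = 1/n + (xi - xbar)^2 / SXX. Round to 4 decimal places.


n = 7, xbar = 11.1429.
SXX = sum((xi - xbar)^2) = 78.8571.
h = 1/7 + (8 - 11.1429)^2 / 78.8571 = 0.2681.

0.2681


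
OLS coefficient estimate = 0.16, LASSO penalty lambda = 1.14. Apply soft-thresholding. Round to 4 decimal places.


Check: |0.16| = 0.16 vs lambda = 1.14.
Since |beta| <= lambda, the coefficient is set to 0.
Soft-thresholded coefficient = 0.0000.

0.0000


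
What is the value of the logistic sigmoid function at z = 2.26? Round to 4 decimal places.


First, exp(-2.2600) = 0.1044.
Then sigma(z) = 1/(1 + 0.1044) = 0.9055.

0.9055


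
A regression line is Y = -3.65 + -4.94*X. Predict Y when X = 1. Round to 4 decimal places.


Substitute X = 1 into the equation:
Y = -3.65 + -4.94 * 1 = -3.65 + -4.9400 = -8.5900.

-8.5900


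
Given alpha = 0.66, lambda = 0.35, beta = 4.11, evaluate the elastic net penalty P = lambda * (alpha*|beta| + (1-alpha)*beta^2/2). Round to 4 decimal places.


Compute:
L1 = 0.66 * 4.11 = 2.7126.
L2 = 0.34 * 4.11^2 / 2 = 2.8717.
Penalty = 0.35 * (2.7126 + 2.8717) = 1.9545.

1.9545


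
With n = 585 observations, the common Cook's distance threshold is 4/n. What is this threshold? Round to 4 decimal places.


Cook's distance cutoff = 4/n = 4/585.
= 0.0068.

0.0068


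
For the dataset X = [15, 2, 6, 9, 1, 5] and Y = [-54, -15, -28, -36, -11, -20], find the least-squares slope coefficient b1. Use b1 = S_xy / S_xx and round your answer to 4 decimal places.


The sample means are xbar = 6.3333 and ybar = -27.3333.
Compute S_xx = 131.3333 and S_xy = -404.3333.
Slope b1 = S_xy / S_xx = -404.3333 / 131.3333 = -3.0787.

-3.0787


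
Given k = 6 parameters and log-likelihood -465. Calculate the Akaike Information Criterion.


Compute:
2k = 2*6 = 12.
-2*loglik = -2*(-465) = 930.
AIC = 12 + 930 = 942.

942


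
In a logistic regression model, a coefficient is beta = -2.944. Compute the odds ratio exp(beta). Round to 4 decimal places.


The odds ratio is computed as:
OR = e^(-2.944) = 0.0527.

0.0527


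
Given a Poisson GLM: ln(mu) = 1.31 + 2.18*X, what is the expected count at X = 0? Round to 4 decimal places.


Compute eta = 1.31 + 2.18 * 0 = 1.3100.
Apply inverse link: mu = e^1.3100 = 3.7062.

3.7062


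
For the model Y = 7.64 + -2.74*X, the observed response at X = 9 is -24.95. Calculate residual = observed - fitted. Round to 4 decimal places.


Predicted = 7.64 + -2.74 * 9 = -17.0200.
Residual = -24.95 - -17.0200 = -7.9300.

-7.9300


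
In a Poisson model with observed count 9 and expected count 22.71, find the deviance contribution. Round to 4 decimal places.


y/mu = 9/22.71 = 0.396301 (approx.), and ln(9/22.71) = -0.925581.
y * ln(y/mu) = 9 * -0.925581 = -8.330229.
y - mu = -13.71.
D = 2 * (-8.330229 - -13.71) = 10.759542, which rounds to 10.7595.

10.7595


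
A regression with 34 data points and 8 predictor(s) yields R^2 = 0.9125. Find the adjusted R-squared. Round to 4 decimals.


Adjusted R^2 = 1 - (1 - R^2) * (n-1)/(n-p-1).
(1 - R^2) = 0.0875.
(n-1)/(n-p-1) = 33/25.
(1 - R^2) * (n-1) = 0.0875 * 33 = 2.8875.
Divide by (n-p-1): 2.8875 / 25 = 0.1155.
Adj R^2 = 1 - 0.1155 = 0.8845.

0.8845


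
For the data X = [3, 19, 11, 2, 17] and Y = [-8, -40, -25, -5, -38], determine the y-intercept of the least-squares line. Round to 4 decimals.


First find the slope: b1 = -2.0913.
Means: xbar = 10.4000, ybar = -23.2000.
b0 = ybar - b1 * xbar = -23.2000 - -2.0913 * 10.4000 = -1.4507.

-1.4507


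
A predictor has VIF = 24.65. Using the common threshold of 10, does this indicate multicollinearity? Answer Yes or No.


Check: VIF = 24.65 vs threshold = 10.
Since 24.65 >= 10, the answer is Yes.

Yes


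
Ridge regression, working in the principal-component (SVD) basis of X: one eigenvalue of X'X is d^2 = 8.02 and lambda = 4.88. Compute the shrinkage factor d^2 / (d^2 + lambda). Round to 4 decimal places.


Compute the denominator: 8.02 + 4.88 = 12.9000.
Shrinkage factor = 8.02 / 12.9000 = 0.6217.

0.6217


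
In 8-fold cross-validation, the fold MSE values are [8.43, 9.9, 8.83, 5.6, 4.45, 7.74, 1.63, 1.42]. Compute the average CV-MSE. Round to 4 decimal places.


Sum of fold MSEs = 48.0000.
Average = 48.0000 / 8 = 6.0000.

6.0000


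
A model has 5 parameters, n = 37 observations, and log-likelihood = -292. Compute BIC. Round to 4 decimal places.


ln(37) = 3.610918.
k * ln(n) = 5 * 3.610918 = 18.054590.
-2L = 584.
BIC = 18.054590 + 584 = 602.054590, which rounds to 602.0546.

602.0546


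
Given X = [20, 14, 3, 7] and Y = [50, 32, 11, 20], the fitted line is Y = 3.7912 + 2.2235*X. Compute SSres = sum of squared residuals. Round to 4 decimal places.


For each point, residual = actual - predicted.
Residuals: [1.7388, -2.9202, 0.5383, 0.6443].
Sum of squared residuals = 12.2559.

12.2559


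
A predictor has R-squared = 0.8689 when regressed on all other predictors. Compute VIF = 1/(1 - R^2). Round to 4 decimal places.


VIF = 1 / (1 - 0.8689).
= 1 / 0.1311 = 7.6278.

7.6278


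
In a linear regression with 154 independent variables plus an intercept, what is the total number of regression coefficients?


Each predictor gets one coefficient, plus one intercept.
Total parameters = 154 + 1 = 155.

155


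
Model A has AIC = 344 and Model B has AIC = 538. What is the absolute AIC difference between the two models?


Absolute difference = |344 - 538| = 194.
The model with lower AIC (A) is preferred.

194


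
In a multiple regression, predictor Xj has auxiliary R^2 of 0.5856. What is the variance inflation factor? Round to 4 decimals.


Denominator: 1 - 0.5856 = 0.4144.
VIF = 1 / 0.4144 = 2.4131.

2.4131


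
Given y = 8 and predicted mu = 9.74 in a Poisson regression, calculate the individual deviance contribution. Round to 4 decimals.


First: ln(8/9.74) = -0.196800.
Then: 8 * -0.196800 = -1.574400.
y - mu = 8 - 9.74 = -1.74.
D = 2(-1.574400 - -1.74) = 0.331200, which rounds to 0.3312.

0.3312


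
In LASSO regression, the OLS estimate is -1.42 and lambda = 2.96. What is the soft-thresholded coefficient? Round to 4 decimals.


Check: |-1.42| = 1.42 vs lambda = 2.96.
Since |beta| <= lambda, the coefficient is set to 0.
Soft-thresholded coefficient = 0.0000.

0.0000


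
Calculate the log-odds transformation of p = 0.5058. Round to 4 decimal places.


1 - p = 0.4942.
p/(1-p) = 1.0235.
logit = ln(1.0235) = 0.0232.

0.0232


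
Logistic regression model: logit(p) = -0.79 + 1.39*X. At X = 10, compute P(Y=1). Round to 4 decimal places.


z = -0.79 + 1.39 * 10 = 13.1100.
Sigmoid: P = 1 / (1 + exp(-13.1100)) = 1.0000.

1.0000


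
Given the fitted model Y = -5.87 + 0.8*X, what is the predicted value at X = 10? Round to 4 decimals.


Predicted value:
Y = -5.87 + (0.8)(10) = -5.87 + 8.0000 = 2.1300.

2.1300


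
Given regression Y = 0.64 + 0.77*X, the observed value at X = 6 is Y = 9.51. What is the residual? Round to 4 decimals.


Fitted value at X = 6 is yhat = 0.64 + 0.77*6 = 5.2600.
Residual = 9.51 - 5.2600 = 4.2500.

4.2500


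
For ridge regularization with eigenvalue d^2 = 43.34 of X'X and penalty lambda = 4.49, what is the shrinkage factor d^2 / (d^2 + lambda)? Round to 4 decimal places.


Compute the denominator: 43.34 + 4.49 = 47.8300.
Shrinkage factor = 43.34 / 47.8300 = 0.9061.

0.9061


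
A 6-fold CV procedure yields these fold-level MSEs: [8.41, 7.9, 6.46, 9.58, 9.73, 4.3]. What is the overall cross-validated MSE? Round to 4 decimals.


Sum of fold MSEs = 46.3800.
Average = 46.3800 / 6 = 7.7300.

7.7300


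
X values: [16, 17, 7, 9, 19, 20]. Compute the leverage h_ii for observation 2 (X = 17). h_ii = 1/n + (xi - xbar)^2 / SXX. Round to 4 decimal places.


Compute xbar = 14.6667 with n = 6 observations.
SXX = 145.3333.
Leverage = 1/6 + (17 - 14.6667)^2/145.3333 = 0.2041.

0.2041


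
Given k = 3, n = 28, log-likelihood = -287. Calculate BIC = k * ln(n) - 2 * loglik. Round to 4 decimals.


k * ln(n) = 3 * ln(28) = 3 * 3.332205 = 9.996615.
-2 * loglik = -2 * (-287) = 574.
BIC = 9.996615 + 574 = 583.996615, which rounds to 583.9966.

583.9966


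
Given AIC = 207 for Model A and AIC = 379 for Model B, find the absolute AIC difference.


Compute |207 - 379| = 172.
Model A has the smaller AIC.

172


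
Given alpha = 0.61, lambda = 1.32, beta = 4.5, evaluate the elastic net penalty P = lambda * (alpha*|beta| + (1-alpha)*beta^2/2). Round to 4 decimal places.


L1 component = 0.61 * |4.5| = 2.7450.
L2 component = 0.39 * 4.5^2 / 2 = 3.9488.
Penalty = 1.32 * (2.7450 + 3.9488) = 1.32 * 6.6938 = 8.8358.

8.8358


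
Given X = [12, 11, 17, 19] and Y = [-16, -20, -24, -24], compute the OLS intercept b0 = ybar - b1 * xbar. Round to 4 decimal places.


The slope is b1 = -0.8268.
Sample means are xbar = 14.7500 and ybar = -21.0000.
Intercept: b0 = -21.0000 - (-0.8268)(14.7500) = -8.8045.

-8.8045


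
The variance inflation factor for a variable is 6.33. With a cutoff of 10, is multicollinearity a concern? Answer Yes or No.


Compare VIF = 6.33 to the threshold of 10.
6.33 < 10, so the answer is No.

No


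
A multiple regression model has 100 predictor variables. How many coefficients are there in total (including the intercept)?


Including the intercept, the model has 100 predictor coefficients + 1 intercept.
Total = 101.

101


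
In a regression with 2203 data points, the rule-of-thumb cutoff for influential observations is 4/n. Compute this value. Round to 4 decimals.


The threshold is 4/n.
4/2203 = 0.0018.

0.0018


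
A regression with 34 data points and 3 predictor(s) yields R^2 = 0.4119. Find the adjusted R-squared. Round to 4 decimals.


Adjusted R^2 = 1 - (1 - R^2) * (n-1)/(n-p-1).
(1 - R^2) = 0.5881.
(n-1)/(n-p-1) = 33/30.
(1 - R^2) * (n-1) = 0.5881 * 33 = 19.4073.
Divide by (n-p-1): 19.4073 / 30 = 0.6469.
Adj R^2 = 1 - 0.6469 = 0.3531.

0.3531


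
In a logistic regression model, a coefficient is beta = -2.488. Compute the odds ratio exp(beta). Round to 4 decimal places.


The odds ratio is computed as:
OR = e^(-2.488) = 0.0831.

0.0831


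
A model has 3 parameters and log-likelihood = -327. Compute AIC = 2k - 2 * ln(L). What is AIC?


AIC = 2*3 - 2*(-327).
= 6 + 654 = 660.

660


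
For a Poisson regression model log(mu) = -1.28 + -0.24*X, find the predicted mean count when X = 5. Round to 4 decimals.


Compute eta = -1.28 + -0.24 * 5 = -2.4800.
Apply inverse link: mu = e^-2.4800 = 0.0837.

0.0837


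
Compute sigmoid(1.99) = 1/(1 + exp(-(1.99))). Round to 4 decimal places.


exp(-1.9900) = 0.1367.
1 + exp(-z) = 1.1367.
sigmoid = 1/1.1367 = 0.8797.

0.8797


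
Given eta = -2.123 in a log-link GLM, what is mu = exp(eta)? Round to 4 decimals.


Apply the inverse link:
mu = e^-2.123 = 0.1197.

0.1197


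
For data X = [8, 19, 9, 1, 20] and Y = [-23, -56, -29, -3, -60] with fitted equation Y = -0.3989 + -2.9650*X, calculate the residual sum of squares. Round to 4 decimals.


For each point, residual = actual - predicted.
Residuals: [1.1189, 0.7339, -1.9161, 0.3639, -0.3011].
Sum of squared residuals = 5.6851.

5.6851


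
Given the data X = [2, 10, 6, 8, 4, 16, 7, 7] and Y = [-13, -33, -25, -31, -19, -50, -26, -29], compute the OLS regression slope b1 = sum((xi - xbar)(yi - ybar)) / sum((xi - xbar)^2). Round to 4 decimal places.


First compute the means: xbar = 7.5000, ybar = -28.2500.
Then S_xx = sum((xi - xbar)^2) = 124.0000.
S_xy = sum((xi - xbar)(yi - ybar)) = -320.0000.
b1 = S_xy / S_xx = -320.0000 / 124.0000 = -2.5806.

-2.5806


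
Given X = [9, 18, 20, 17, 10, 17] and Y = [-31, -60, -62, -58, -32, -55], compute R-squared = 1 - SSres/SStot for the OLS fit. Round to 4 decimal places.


After computing the OLS fit (b0=-2.4214, b1=-3.1151):
SSres = 19.4716, SStot = 1017.3333.
R^2 = 1 - 19.4716/1017.3333 = 0.9809.

0.9809


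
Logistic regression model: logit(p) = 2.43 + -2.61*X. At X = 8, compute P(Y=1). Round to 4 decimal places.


Compute z = 2.43 + (-2.61)(8) = -18.4500.
exp(-z) = 102975329.6970.
P = 1/(1 + 102975329.6970) = 0.0000.

0.0000


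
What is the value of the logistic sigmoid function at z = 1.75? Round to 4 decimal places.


First, exp(-1.7500) = 0.1738.
Then sigma(z) = 1/(1 + 0.1738) = 0.8520.

0.8520


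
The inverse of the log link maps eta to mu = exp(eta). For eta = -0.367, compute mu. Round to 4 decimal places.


The inverse log link gives:
mu = exp(-0.367) = 0.6928.

0.6928


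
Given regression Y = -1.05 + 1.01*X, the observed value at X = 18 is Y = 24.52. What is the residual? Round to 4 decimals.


Fitted value at X = 18 is yhat = -1.05 + 1.01*18 = 17.1300.
Residual = 24.52 - 17.1300 = 7.3900.

7.3900


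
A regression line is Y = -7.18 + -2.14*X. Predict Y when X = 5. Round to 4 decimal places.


Predicted value:
Y = -7.18 + (-2.14)(5) = -7.18 + -10.7000 = -17.8800.

-17.8800


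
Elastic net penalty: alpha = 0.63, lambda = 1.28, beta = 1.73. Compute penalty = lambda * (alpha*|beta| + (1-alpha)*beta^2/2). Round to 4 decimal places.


Compute:
L1 = 0.63 * 1.73 = 1.0899.
L2 = 0.37 * 1.73^2 / 2 = 0.5537.
Penalty = 1.28 * (1.0899 + 0.5537) = 2.1038.

2.1038


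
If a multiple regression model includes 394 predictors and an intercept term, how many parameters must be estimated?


Including the intercept, the model has 394 predictor coefficients + 1 intercept.
Total = 395.

395


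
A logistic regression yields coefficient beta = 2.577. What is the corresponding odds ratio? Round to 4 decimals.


exp(2.577) = 13.1576.
So the odds ratio is 13.1576.

13.1576


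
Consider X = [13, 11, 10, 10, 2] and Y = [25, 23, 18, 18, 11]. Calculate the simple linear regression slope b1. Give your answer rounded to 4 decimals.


The sample means are xbar = 9.2000 and ybar = 19.0000.
Compute S_xx = 70.8000 and S_xy = 86.0000.
Slope b1 = S_xy / S_xx = 86.0000 / 70.8000 = 1.2147.

1.2147


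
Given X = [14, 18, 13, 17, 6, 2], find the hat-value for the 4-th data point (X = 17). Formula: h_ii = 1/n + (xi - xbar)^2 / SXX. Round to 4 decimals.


Compute xbar = 11.6667 with n = 6 observations.
SXX = 201.3333.
Leverage = 1/6 + (17 - 11.6667)^2/201.3333 = 0.3079.

0.3079


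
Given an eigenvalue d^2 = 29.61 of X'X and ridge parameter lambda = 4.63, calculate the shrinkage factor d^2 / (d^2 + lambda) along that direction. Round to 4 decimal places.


Compute the denominator: 29.61 + 4.63 = 34.2400.
Shrinkage factor = 29.61 / 34.2400 = 0.8648.

0.8648


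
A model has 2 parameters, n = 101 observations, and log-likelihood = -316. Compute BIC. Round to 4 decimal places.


Compute k*ln(n) = 2*ln(101) = 2*4.615121 = 9.230242.
Then -2*loglik = 632.
BIC = 9.230242 + 632 = 641.230242, which rounds to 641.2302.

641.2302


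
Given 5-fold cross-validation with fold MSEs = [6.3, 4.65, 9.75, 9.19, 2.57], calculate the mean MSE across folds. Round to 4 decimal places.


Add all fold MSEs: 32.4600.
Divide by k = 5: 32.4600/5 = 6.4920.

6.4920


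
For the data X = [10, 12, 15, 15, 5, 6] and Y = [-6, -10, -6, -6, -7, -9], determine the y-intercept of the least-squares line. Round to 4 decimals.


Compute b1 = 0.1390 from the OLS formula.
With xbar = 10.5000 and ybar = -7.3333, the intercept is:
b0 = -7.3333 - 0.1390 * 10.5000 = -8.7932.

-8.7932


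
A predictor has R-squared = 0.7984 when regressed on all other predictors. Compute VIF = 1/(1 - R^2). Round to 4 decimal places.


Using VIF = 1/(1 - R^2_j):
1 - 0.7984 = 0.2016.
VIF = 4.9603.

4.9603


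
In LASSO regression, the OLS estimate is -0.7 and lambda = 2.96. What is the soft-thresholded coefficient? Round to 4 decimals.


Absolute value: |-0.7| = 0.7.
Compare to lambda = 2.96.
Since |beta| <= lambda, the coefficient is set to 0.

0.0000


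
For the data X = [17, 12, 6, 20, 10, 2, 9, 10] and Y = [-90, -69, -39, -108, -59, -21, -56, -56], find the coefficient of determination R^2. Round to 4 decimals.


After computing the OLS fit (b0=-10.9826, b1=-4.7691):
SSres = 19.7603, SStot = 5239.5000.
R^2 = 1 - 19.7603/5239.5000 = 0.9962.

0.9962


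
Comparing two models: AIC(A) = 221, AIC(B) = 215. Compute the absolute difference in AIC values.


Compute |221 - 215| = 6.
Model B has the smaller AIC.

6


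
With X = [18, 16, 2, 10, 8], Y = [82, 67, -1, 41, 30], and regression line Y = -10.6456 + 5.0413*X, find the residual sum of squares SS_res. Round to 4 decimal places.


Predicted values from Y = -10.6456 + 5.0413*X.
Residuals: [1.9022, -3.0152, -0.4370, 1.2326, 0.3152].
SSres = 14.5194.

14.5194


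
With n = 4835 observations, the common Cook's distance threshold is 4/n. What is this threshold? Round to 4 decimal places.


Cook's distance cutoff = 4/n = 4/4835.
= 0.0008.

0.0008


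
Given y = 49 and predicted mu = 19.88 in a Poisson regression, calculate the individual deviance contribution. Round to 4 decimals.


First: ln(49/19.88) = 0.902106.
Then: 49 * 0.902106 = 44.203194.
y - mu = 49 - 19.88 = 29.12.
D = 2(44.203194 - 29.12) = 30.166388, which rounds to 30.1664.

30.1664


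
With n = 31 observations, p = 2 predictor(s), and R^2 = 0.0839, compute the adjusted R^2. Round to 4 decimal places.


Plug in: Adj R^2 = 1 - (1 - 0.0839) * 30/28.
= 1 - 0.9161 * 30/28
= 1 - 27.4830 / 28
= 1 - 0.9815 = 0.0185.

0.0185


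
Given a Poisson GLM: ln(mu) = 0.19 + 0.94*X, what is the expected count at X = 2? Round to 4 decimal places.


Compute eta = 0.19 + 0.94 * 2 = 2.0700.
Apply inverse link: mu = e^2.0700 = 7.9248.

7.9248


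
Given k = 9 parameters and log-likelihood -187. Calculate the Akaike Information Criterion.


Compute:
2k = 2*9 = 18.
-2*loglik = -2*(-187) = 374.
AIC = 18 + 374 = 392.

392


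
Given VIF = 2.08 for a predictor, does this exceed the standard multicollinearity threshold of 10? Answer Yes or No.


The threshold is 10.
VIF = 2.08 is < 10.
Multicollinearity indication: No.

No


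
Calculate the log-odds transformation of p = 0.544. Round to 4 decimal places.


1 - p = 0.456.
p/(1-p) = 1.1930.
logit = ln(1.1930) = 0.1765.

0.1765


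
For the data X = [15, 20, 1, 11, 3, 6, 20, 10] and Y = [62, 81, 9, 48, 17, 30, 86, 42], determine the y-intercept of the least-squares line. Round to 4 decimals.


First find the slope: b1 = 3.8823.
Means: xbar = 10.7500, ybar = 46.8750.
b0 = ybar - b1 * xbar = 46.8750 - 3.8823 * 10.7500 = 5.1401.

5.1401


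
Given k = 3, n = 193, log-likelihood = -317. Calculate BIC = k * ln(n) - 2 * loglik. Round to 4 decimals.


Compute k*ln(n) = 3*ln(193) = 3*5.262690 = 15.788070.
Then -2*loglik = 634.
BIC = 15.788070 + 634 = 649.788070, which rounds to 649.7881.

649.7881


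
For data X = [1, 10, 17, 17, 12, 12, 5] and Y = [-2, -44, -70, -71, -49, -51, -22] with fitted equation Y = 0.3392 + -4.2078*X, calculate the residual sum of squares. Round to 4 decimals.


Compute predicted values, then residuals = yi - yhat_i.
Residuals: [1.8686, -2.2612, 1.1934, 0.1934, 1.1544, -0.8456, -1.3002].
SSres = sum(residual^2) = 13.8045.

13.8045


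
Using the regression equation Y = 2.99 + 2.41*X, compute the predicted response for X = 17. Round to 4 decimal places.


Predicted value:
Y = 2.99 + (2.41)(17) = 2.99 + 40.9700 = 43.9600.

43.9600


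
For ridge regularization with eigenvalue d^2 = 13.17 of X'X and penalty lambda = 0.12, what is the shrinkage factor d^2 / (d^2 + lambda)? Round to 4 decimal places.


Denominator = d^2 + lambda = 13.17 + 0.12 = 13.2900.
Shrinkage = 13.17 / 13.2900 = 0.9910.

0.9910


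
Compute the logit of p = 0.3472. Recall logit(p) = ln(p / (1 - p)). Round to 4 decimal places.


Compute the odds: 0.3472/0.6528 = 0.5319.
Take the natural log: ln(0.5319) = -0.6314.

-0.6314


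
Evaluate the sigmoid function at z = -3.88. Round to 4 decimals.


exp(3.8800) = 48.4242.
1 + exp(-z) = 49.4242.
sigmoid = 1/49.4242 = 0.0202.

0.0202


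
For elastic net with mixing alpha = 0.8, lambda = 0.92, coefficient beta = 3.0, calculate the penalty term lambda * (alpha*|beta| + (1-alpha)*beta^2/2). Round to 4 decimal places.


L1 component = 0.8 * |3.0| = 2.4000.
L2 component = 0.2 * 3.0^2 / 2 = 0.9000.
Penalty = 0.92 * (2.4000 + 0.9000) = 0.92 * 3.3000 = 3.0360.

3.0360


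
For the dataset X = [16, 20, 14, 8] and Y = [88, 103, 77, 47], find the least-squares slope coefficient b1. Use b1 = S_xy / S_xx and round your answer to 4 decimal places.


First compute the means: xbar = 14.5000, ybar = 78.7500.
Then S_xx = sum((xi - xbar)^2) = 75.0000.
S_xy = sum((xi - xbar)(yi - ybar)) = 354.5000.
b1 = S_xy / S_xx = 354.5000 / 75.0000 = 4.7267.

4.7267


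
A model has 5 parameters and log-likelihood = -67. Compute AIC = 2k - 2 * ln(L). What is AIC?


AIC = 2*5 - 2*(-67).
= 10 + 134 = 144.

144


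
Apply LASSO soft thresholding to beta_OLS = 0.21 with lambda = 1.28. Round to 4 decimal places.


|beta_OLS| = 0.21.
lambda = 1.28.
Since |beta| <= lambda, the coefficient is set to 0.
Result = 0.0000.

0.0000


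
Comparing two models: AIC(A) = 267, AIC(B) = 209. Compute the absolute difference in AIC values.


|AIC_A - AIC_B| = |267 - 209| = 58.
Model B is preferred (lower AIC).

58


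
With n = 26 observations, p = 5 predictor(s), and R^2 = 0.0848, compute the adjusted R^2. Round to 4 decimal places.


Using the formula:
(1 - 0.0848) = 0.9152.
Multiply by 25/20: 0.9152 * 25 = 22.8800, then 22.8800 / 20 = 1.1440.
Adj R^2 = 1 - 1.1440 = -0.1440.

-0.1440


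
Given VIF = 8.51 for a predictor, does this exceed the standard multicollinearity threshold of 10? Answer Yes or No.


Check: VIF = 8.51 vs threshold = 10.
Since 8.51 < 10, the answer is No.

No


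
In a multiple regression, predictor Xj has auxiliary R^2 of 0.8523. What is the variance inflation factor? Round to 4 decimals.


VIF = 1 / (1 - 0.8523).
= 1 / 0.1477 = 6.7705.

6.7705


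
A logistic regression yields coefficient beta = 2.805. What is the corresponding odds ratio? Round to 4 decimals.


Odds ratio = exp(beta) = exp(2.805).
= 16.5271.

16.5271


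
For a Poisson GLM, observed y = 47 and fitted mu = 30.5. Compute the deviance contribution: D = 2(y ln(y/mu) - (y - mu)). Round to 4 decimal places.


Compute y*ln(y/mu) = 47*ln(47/30.5) = 47*0.432421 = 20.323787.
y - mu = 16.5.
D = 2*(20.323787 - (16.5)) = 7.647574, which rounds to 7.6476.

7.6476


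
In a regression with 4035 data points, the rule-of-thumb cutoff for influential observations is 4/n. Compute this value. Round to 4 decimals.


The threshold is 4/n.
4/4035 = 0.0010.

0.0010


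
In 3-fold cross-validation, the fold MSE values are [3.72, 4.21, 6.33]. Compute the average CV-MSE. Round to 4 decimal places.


Total MSE across folds = 14.2600.
CV-MSE = 14.2600/3 = 4.7533.

4.7533


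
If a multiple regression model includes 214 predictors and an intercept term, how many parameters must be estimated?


Including the intercept, the model has 214 predictor coefficients + 1 intercept.
Total = 215.

215


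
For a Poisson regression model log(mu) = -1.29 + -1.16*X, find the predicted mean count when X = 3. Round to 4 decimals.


Linear predictor: eta = -1.29 + (-1.16)(3) = -4.7700.
Expected count: mu = exp(-4.7700) = 0.0085.

0.0085


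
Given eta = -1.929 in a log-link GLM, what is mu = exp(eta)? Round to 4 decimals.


The inverse log link gives:
mu = exp(-1.929) = 0.1453.

0.1453


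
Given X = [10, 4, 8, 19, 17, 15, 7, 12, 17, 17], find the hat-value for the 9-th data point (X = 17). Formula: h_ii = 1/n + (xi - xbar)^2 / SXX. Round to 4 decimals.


Mean of X: xbar = 12.6000.
SXX = 238.4000.
For X = 17: h = 1/10 + (17 - 12.6000)^2/238.4000 = 0.1812.

0.1812


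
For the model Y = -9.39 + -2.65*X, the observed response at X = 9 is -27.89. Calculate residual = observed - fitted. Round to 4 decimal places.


Compute yhat = -9.39 + (-2.65)(9) = -33.2400.
Residual = actual - predicted = -27.89 - -33.2400 = 5.3500.

5.3500


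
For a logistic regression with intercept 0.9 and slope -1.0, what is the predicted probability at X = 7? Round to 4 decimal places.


z = 0.9 + -1.0 * 7 = -6.1000.
Sigmoid: P = 1 / (1 + exp(6.1000)) = 0.0022.

0.0022


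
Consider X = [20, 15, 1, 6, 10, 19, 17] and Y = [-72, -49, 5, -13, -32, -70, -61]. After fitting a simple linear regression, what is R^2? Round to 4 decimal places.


After computing the OLS fit (b0=10.2692, b1=-4.1350):
SSres = 16.1388, SStot = 5243.4286.
R^2 = 1 - 16.1388/5243.4286 = 0.9969.

0.9969


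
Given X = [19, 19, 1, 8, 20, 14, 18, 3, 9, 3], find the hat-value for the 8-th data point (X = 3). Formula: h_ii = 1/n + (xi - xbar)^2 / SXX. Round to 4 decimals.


n = 10, xbar = 11.4000.
SXX = sum((xi - xbar)^2) = 506.4000.
h = 1/10 + (3 - 11.4000)^2 / 506.4000 = 0.2393.

0.2393


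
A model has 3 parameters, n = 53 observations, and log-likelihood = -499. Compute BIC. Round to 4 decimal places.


ln(53) = 3.970292.
k * ln(n) = 3 * 3.970292 = 11.910876.
-2L = 998.
BIC = 11.910876 + 998 = 1009.910876, which rounds to 1009.9109.

1009.9109
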